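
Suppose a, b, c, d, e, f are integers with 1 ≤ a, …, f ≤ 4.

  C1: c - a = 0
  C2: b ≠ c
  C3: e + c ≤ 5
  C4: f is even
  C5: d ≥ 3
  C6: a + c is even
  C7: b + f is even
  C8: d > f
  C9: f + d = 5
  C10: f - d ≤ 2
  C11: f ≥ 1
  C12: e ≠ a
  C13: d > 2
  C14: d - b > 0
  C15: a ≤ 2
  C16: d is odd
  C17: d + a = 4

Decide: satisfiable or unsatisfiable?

Satisfiable

Take a = 1, b = 2, c = 1, d = 3, e = 4, f = 2. Then constraint 1: c - a = 0; constraint 3: e + c = 5; constraint 9: f + d = 5, and every other listed constraint is also met.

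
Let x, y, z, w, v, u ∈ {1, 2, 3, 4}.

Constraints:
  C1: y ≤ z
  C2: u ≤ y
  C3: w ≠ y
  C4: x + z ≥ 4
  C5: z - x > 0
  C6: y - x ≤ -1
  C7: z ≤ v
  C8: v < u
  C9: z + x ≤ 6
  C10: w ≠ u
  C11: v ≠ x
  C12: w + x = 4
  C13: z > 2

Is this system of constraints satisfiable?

Unsatisfiable

Constraints 2, 5, 6, 7, and 8 give x < z, z ≤ v, v < u, u ≤ y, y < x. Chaining: x < z ≤ v < u ≤ y < x, which forces x < x — impossible.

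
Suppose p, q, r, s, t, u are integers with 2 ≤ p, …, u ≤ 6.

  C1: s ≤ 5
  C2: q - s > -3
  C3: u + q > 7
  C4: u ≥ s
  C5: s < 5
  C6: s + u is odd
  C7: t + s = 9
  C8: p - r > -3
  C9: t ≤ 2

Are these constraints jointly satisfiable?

From constraint 9: t ≤ 2. From constraint 1: s ≤ 5. Hence t + s ≤ 7. But constraint 7 requires t + s = 9, and 9 > 7. Contradiction.

Unsatisfiable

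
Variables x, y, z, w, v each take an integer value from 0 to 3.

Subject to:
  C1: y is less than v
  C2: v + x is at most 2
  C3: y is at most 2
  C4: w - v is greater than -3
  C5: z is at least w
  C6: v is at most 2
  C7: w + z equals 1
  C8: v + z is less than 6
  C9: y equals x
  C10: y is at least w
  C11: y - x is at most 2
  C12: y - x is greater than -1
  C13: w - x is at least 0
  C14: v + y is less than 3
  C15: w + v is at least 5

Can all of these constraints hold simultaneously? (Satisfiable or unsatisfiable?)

From constraints 3 and 10: w ≤ y ≤ 2. From constraint 6: v ≤ 2. Hence w + v ≤ 4. But constraint 15 requires w + v ≥ 5, and 5 > 4. Contradiction.

Unsatisfiable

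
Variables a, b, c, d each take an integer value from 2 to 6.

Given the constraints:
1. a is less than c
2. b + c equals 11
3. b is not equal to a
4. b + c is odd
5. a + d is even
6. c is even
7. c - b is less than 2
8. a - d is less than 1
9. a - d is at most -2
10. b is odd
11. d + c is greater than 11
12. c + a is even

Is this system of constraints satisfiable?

Satisfiable

The assignment a = 4, b = 5, c = 6, d = 6 works:
  constraint 2 holds since b + c = 11.
  constraint 7 holds since c - b = 1.
  constraint 8 holds since a - d = -2.
The rest check out directly.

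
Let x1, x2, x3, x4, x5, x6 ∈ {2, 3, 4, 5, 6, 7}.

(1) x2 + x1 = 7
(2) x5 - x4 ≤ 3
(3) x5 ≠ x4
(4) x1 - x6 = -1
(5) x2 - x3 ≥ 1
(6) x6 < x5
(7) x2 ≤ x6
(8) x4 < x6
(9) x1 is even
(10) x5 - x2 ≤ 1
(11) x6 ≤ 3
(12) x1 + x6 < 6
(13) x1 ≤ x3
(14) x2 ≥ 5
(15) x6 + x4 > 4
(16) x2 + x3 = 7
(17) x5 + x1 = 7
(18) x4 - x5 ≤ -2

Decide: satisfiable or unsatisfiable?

Unsatisfiable

From constraints 7 and 14: x6 ≥ x2 and x2 ≥ 5, so x6 ≥ 5. From constraint 11: x6 ≤ 3. But 3 < 5, so no value of x6 works.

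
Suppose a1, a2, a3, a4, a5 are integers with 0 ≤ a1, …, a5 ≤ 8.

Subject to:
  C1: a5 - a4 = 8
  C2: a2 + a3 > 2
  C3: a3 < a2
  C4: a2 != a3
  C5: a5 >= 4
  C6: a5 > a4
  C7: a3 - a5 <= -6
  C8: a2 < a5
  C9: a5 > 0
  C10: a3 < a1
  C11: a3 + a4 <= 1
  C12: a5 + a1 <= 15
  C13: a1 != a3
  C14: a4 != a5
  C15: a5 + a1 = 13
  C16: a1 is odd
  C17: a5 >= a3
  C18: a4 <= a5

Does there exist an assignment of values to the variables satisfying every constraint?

One satisfying assignment is a1 = 5, a2 = 5, a3 = 0, a4 = 0, a5 = 8.
For the less obvious constraints — constraint 1: a5 - a4 = 8; constraint 2: a2 + a3 = 5 — and the others hold by inspection.

Satisfiable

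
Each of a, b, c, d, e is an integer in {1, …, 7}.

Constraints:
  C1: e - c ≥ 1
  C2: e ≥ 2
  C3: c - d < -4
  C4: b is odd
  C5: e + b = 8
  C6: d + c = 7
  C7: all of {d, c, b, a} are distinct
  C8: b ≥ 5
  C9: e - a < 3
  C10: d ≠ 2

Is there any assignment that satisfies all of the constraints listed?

Satisfiable

The assignment a = 2, b = 5, c = 1, d = 6, e = 3 works:
  constraint 1 holds since e - c = 2.
  constraint 3 holds since c - d = -5.
  constraint 5 holds since e + b = 8.
The rest check out directly.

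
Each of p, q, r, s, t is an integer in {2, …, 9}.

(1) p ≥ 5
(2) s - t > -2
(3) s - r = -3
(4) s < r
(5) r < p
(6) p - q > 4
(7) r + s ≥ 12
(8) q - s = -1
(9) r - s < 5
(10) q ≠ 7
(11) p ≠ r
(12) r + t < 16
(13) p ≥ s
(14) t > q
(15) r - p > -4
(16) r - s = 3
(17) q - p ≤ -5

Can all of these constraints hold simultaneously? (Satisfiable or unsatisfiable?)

One satisfying assignment is p = 9, q = 4, r = 8, s = 5, t = 5.
For the less obvious constraints — constraint 2: s - t = 0; constraint 3: s - r = -3; constraint 6: p - q = 5 — and the others hold by inspection.

Satisfiable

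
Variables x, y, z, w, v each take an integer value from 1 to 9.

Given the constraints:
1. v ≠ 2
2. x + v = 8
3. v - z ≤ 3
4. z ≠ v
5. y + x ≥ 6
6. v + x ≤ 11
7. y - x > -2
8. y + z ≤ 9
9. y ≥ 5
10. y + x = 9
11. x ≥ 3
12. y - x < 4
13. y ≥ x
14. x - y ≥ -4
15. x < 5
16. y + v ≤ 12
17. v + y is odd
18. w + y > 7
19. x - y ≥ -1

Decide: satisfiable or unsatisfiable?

Take x = 4, y = 5, z = 1, w = 4, v = 4. Then constraint 2: x + v = 8; constraint 3: v - z = 3; constraint 5: y + x = 9, and every other listed constraint is also met.

Satisfiable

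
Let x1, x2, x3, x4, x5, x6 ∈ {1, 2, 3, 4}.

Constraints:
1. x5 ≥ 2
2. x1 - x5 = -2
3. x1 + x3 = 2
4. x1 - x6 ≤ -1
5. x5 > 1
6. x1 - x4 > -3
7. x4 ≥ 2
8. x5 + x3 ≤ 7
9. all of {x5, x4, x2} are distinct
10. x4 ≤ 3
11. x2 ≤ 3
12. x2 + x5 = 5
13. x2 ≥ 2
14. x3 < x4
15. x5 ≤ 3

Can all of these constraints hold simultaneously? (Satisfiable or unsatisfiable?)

Unsatisfiable

Constraints 1, 7, 10, 11, 13, and 15 confine each of x5, x4, x2 to the 2 values {2, 3}.
Constraint 9 requires all 3 of them to be distinct, but only 2 values are available — impossible by the pigeonhole principle.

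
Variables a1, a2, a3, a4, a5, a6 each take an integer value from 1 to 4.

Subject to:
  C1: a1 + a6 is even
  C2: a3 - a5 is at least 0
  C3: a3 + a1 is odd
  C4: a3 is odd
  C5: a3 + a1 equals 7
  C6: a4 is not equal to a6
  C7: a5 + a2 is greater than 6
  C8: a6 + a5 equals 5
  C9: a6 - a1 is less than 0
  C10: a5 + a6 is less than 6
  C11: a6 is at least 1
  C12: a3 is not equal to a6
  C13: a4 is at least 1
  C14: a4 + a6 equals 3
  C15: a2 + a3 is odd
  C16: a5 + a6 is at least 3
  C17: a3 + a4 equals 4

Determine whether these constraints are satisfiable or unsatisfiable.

Satisfiable

Take a1 = 4, a2 = 4, a3 = 3, a4 = 1, a5 = 3, a6 = 2. Then constraint 2: a3 - a5 = 0; constraint 5: a3 + a1 = 7; constraint 7: a5 + a2 = 7, and every other listed constraint is also met.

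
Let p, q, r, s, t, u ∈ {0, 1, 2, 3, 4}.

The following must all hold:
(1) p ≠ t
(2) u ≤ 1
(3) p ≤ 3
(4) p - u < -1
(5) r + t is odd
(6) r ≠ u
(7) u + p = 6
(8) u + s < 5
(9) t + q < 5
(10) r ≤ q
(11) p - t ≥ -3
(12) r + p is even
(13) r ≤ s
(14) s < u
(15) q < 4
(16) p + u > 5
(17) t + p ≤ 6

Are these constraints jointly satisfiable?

Unsatisfiable

From constraint 2: u ≤ 1. From constraint 3: p ≤ 3. Hence u + p ≤ 4. But constraint 7 requires u + p = 6, and 6 > 4. Contradiction.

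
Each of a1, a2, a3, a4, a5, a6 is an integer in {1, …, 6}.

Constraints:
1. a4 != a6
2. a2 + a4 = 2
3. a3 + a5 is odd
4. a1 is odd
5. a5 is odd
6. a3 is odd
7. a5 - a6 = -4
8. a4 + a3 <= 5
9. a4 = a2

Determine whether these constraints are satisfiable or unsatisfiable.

Constraint 6 makes a3 odd and constraint 5 makes a5 odd, so a3 + a5 must be even. Constraint 3 says a3 + a5 is odd — contradiction.

Unsatisfiable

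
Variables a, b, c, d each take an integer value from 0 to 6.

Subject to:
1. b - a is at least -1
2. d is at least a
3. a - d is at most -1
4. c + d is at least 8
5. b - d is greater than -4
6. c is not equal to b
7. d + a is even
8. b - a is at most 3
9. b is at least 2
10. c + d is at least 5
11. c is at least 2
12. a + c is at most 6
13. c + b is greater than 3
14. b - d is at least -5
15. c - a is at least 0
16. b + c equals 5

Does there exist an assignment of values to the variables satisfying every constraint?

One satisfying assignment is a = 2, b = 3, c = 2, d = 6.
For the less obvious constraints — constraint 1: b - a = 1; constraint 3: a - d = -4; constraint 4: c + d = 8 — and the others hold by inspection.

Satisfiable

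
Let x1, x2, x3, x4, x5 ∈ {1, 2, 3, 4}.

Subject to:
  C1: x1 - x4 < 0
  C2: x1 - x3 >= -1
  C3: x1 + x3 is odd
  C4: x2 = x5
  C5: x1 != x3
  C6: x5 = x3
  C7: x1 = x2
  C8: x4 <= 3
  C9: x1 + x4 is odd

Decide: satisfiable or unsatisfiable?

Unsatisfiable

From constraints 4, 6, and 7, x1 = x2 = x5 = x3, so x1 = x3. But constraint 5 says x1 ≠ x3. Contradiction.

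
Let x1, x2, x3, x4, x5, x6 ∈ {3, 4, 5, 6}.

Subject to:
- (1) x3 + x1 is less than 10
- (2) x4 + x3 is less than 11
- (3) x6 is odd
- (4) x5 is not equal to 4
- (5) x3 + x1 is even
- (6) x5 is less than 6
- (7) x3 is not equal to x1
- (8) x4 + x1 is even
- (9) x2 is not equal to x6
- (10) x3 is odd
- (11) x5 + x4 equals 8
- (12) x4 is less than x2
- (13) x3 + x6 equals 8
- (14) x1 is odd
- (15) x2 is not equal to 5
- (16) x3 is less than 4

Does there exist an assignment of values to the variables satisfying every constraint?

Satisfiable

The assignment x1 = 5, x2 = 6, x3 = 3, x4 = 5, x5 = 3, x6 = 5 works:
  constraint 1 holds since x3 + x1 = 8.
  constraint 2 holds since x4 + x3 = 8.
  constraint 11 holds since x5 + x4 = 8.
The rest check out directly.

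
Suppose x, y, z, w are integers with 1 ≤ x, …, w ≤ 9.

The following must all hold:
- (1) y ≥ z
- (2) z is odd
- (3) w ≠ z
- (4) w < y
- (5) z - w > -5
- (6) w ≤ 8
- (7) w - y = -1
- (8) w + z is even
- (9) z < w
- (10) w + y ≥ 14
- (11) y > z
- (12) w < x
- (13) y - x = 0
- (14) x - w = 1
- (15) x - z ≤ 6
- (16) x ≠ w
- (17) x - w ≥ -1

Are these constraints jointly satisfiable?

Satisfiable

Try x = 8, y = 8, z = 5, w = 7.
Check constraint 5: z - w = -2; constraint 7: w - y = -1; constraint 10: w + y = 15. The remaining constraints are straightforward to verify.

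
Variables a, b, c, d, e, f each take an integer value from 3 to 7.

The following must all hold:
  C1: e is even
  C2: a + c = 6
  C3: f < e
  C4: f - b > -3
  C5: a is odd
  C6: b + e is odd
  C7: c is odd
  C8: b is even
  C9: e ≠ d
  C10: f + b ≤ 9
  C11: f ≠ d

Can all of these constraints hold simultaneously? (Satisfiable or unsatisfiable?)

Constraint 8 makes b even and constraint 1 makes e even, so b + e must be even. Constraint 6 says b + e is odd — contradiction.

Unsatisfiable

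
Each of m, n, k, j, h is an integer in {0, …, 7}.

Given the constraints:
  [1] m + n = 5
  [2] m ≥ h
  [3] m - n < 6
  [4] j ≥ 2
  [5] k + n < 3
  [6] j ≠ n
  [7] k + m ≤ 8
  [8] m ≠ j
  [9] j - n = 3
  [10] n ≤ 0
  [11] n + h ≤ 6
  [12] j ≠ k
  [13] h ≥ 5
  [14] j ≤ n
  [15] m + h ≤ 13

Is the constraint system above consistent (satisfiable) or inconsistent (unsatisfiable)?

From constraints 2 and 13: m ≥ h ≥ 5. From constraints 4 and 14: n ≥ j ≥ 2. Hence m + n ≥ 7. But constraint 1 requires m + n = 5, and 5 < 7. Contradiction.

Unsatisfiable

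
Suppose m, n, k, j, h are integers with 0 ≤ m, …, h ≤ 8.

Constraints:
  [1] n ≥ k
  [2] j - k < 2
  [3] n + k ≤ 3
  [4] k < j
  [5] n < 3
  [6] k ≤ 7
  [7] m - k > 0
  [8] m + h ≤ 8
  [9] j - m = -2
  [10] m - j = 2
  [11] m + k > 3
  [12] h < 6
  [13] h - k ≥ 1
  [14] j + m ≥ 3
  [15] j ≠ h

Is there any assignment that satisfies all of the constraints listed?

Try m = 4, n = 2, k = 1, j = 2, h = 4.
Check constraint 2: j - k = 1; constraint 3: n + k = 3. The remaining constraints are straightforward to verify.

Satisfiable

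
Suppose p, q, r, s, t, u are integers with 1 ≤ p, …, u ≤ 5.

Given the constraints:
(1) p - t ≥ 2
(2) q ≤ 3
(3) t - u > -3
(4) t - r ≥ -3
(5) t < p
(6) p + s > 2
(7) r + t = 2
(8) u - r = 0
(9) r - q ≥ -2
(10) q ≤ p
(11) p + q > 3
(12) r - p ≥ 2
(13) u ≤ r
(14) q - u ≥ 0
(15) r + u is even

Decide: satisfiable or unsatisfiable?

Unsatisfiable

Constraints 1, 4, and 12 give t − r ≥ -3, r − p ≥ 2, p − t ≥ 2.
Adding all 3 inequalities: the left sides telescope to 0, and the right sides sum to (-3) + 2 + 2 = 1. So 0 ≥ 1, which is false.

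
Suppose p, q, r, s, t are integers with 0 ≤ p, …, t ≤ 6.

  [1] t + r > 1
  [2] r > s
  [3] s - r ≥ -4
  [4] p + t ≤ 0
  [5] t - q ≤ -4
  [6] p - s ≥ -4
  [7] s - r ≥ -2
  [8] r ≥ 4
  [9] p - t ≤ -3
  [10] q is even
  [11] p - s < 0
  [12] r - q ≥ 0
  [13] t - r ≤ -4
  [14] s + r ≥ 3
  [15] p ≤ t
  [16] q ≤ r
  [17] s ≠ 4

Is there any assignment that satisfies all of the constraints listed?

Unsatisfiable

Constraints 5, 6, 7, 9, and 12 give p − s ≥ -4, s − r ≥ -2, r − q ≥ 0, q − t ≥ 4, t − p ≥ 3.
Adding all 5 inequalities: the left sides telescope to 0, and the right sides sum to (-4) + (-2) + 0 + 4 + 3 = 1. So 0 ≥ 1, which is false.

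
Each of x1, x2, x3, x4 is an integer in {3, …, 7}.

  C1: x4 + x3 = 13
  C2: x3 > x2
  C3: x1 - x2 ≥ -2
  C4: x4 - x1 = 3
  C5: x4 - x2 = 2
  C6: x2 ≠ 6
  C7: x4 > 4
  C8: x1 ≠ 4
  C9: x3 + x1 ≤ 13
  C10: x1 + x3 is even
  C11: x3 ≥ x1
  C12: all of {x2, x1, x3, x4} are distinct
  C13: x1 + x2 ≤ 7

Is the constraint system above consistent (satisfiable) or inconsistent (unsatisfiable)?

Satisfiable

The assignment x1 = 3, x2 = 4, x3 = 7, x4 = 6 works:
  constraint 1 holds since x4 + x3 = 13.
  constraint 3 holds since x1 - x2 = -1.
  constraint 4 holds since x4 - x1 = 3.
The rest check out directly.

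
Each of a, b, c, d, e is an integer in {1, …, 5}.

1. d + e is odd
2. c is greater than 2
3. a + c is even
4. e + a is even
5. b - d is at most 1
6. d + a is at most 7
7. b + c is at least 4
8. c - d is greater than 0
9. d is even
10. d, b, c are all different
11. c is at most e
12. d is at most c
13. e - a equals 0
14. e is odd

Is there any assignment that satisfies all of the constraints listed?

Satisfiable

One satisfying assignment is a = 5, b = 1, c = 5, d = 2, e = 5.
For the less obvious constraints — constraint 5: b - d = -1; constraint 6: d + a = 7; constraint 7: b + c = 6 — and the others hold by inspection.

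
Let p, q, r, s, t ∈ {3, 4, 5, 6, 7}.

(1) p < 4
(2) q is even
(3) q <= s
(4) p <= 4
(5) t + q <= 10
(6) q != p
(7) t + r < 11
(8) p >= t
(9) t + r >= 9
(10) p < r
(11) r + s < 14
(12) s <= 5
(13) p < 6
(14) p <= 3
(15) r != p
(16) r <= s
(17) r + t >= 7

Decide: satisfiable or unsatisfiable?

From constraints 8 and 14: t ≤ p ≤ 3. From constraints 12 and 16: r ≤ s ≤ 5. Hence t + r ≤ 8. But constraint 9 requires t + r ≥ 9, and 9 > 8. Contradiction.

Unsatisfiable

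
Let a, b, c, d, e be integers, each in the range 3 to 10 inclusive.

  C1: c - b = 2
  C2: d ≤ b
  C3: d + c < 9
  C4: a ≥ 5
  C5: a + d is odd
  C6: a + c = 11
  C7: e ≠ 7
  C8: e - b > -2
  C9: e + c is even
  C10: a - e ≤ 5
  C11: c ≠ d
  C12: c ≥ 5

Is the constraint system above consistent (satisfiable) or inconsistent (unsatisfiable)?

Take a = 6, b = 3, c = 5, d = 3, e = 3. Then constraint 1: c - b = 2; constraint 3: d + c = 8, and every other listed constraint is also met.

Satisfiable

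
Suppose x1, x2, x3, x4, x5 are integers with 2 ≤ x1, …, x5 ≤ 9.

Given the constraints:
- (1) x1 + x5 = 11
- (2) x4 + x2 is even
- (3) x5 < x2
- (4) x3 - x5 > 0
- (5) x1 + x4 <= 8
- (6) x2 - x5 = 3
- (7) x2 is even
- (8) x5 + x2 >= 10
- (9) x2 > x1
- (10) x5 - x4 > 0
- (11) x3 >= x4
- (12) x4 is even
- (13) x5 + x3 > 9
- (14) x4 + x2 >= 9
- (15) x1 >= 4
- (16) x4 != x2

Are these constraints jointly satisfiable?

Take x1 = 6, x2 = 8, x3 = 7, x4 = 2, x5 = 5. Then constraint 1: x1 + x5 = 11; constraint 4: x3 - x5 = 2, and every other listed constraint is also met.

Satisfiable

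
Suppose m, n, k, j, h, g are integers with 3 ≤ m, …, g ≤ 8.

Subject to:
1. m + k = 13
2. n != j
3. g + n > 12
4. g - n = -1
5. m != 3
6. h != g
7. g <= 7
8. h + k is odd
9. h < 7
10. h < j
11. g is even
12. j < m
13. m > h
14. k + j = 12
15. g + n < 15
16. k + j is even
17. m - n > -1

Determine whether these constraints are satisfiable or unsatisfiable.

The assignment m = 7, n = 7, k = 6, j = 6, h = 3, g = 6 works:
  constraint 1 holds since m + k = 13.
  constraint 3 holds since g + n = 13.
  constraint 4 holds since g - n = -1.
The rest check out directly.

Satisfiable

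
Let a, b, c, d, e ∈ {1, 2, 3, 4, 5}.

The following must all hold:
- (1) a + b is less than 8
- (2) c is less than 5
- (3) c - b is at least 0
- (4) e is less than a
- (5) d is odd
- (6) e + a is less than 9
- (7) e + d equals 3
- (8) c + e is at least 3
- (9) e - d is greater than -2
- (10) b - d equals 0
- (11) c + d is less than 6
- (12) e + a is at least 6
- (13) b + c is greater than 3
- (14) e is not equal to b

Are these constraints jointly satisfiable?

One satisfying assignment is a = 5, b = 1, c = 4, d = 1, e = 2.
For the less obvious constraints — constraint 1: a + b = 6; constraint 3: c - b = 3 — and the others hold by inspection.

Satisfiable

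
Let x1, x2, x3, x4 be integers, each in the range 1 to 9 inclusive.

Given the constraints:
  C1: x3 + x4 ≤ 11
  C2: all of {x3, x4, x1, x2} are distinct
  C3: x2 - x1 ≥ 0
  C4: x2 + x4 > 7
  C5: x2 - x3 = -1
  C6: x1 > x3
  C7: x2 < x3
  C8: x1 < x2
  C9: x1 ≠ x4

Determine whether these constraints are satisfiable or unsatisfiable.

Constraints 6, 7, and 8 give x3 < x1, x1 < x2, x2 < x3. Chaining: x3 < x1 < x2 < x3, which forces x3 < x3 — impossible.

Unsatisfiable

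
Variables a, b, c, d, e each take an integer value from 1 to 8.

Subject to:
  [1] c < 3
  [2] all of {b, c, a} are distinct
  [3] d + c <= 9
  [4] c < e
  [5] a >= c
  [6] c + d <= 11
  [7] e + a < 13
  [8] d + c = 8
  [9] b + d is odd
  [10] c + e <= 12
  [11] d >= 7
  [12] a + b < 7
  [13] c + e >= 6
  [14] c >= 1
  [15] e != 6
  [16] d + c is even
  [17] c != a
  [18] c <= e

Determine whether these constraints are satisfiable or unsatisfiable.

Satisfiable

Take a = 4, b = 2, c = 1, d = 7, e = 8. Then constraint 3: d + c = 8; constraint 6: c + d = 8, and every other listed constraint is also met.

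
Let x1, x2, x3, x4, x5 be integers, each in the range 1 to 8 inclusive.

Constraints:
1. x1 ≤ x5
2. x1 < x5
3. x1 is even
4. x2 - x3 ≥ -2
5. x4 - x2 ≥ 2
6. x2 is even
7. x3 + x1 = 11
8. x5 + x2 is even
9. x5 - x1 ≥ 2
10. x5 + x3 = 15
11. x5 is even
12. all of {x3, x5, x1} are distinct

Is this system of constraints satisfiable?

The assignment x1 = 4, x2 = 6, x3 = 7, x4 = 8, x5 = 8 works:
  constraint 4 holds since x2 - x3 = -1.
  constraint 5 holds since x4 - x2 = 2.
  constraint 7 holds since x3 + x1 = 11.
The rest check out directly.

Satisfiable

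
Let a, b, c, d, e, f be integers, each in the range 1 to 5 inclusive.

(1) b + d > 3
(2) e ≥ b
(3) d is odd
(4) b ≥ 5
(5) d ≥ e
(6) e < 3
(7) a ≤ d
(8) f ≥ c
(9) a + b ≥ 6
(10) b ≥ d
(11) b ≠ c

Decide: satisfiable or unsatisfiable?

From constraints 2 and 4: e ≥ b and b ≥ 5, so e ≥ 5. From constraint 6: e ≤ 2. But 2 < 5, so no value of e works.

Unsatisfiable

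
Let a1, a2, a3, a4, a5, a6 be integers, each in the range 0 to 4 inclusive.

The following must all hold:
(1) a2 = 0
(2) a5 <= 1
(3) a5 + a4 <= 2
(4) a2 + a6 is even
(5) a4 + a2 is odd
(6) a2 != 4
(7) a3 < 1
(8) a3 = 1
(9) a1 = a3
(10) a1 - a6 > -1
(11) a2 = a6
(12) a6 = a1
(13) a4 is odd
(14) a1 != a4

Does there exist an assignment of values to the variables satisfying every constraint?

Constraint 1 fixes a2 = 0 and constraint 8 fixes a3 = 1. Constraints 9, 11, and 12 give a2 = a6 = a1 = a3, so a2 = a3. But 0 ≠ 1 — contradiction.

Unsatisfiable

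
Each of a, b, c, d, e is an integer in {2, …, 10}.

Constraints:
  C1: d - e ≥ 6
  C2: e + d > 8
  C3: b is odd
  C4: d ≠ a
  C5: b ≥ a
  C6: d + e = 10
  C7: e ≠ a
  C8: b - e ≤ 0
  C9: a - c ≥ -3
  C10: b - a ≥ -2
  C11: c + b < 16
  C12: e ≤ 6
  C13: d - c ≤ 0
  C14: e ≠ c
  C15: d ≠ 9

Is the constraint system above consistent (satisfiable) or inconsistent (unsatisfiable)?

Unsatisfiable

Constraints 1, 8, 9, 10, and 13 give e − b ≥ 0, b − a ≥ -2, a − c ≥ -3, c − d ≥ 0, d − e ≥ 6.
Adding all 5 inequalities: the left sides telescope to 0, and the right sides sum to 0 + (-2) + (-3) + 0 + 6 = 1. So 0 ≥ 1, which is false.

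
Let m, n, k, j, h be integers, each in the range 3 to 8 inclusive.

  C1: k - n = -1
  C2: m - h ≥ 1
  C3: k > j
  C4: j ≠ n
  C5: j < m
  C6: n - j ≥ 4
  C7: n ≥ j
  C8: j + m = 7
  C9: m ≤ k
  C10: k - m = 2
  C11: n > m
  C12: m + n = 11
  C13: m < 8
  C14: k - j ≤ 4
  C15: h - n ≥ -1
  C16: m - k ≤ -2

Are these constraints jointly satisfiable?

Constraints 2, 6, 14, 15, and 16 give h − n ≥ -1, n − j ≥ 4, j − k ≥ -4, k − m ≥ 2, m − h ≥ 1.
Adding all 5 inequalities: the left sides telescope to 0, and the right sides sum to (-1) + 4 + (-4) + 2 + 1 = 2. So 0 ≥ 2, which is false.

Unsatisfiable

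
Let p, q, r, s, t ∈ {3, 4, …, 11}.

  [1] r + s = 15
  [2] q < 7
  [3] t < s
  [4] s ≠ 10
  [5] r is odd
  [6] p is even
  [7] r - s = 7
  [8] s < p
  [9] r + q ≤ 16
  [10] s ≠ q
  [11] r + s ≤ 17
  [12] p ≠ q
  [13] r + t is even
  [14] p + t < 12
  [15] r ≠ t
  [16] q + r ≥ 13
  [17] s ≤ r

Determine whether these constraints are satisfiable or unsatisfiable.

Setting (p, q, r, s, t) = (6, 3, 11, 4, 3) satisfies everything: constraint 1: r + s = 15; constraint 7: r - s = 7; constraint 9: r + q = 14, and the others follow.

Satisfiable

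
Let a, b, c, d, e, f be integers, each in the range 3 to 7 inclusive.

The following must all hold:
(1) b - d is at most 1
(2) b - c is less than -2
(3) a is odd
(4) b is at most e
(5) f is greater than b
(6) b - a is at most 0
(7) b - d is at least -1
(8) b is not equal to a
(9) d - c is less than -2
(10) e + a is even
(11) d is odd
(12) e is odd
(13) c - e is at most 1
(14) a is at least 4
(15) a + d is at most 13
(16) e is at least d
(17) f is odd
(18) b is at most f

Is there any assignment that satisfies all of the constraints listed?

Try a = 7, b = 4, c = 7, d = 3, e = 7, f = 7.
Check constraint 1: b - d = 1; constraint 2: b - c = -3; constraint 6: b - a = -3. The remaining constraints are straightforward to verify.

Satisfiable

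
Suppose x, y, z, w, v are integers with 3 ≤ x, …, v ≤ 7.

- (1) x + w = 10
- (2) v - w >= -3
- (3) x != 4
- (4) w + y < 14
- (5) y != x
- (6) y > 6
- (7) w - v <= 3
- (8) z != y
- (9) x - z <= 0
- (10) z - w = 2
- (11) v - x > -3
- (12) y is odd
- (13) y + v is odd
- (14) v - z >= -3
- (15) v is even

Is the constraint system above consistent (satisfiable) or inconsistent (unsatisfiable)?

Satisfiable

Setting (x, y, z, w, v) = (6, 7, 6, 4, 4) satisfies everything: constraint 1: x + w = 10; constraint 2: v - w = 0; constraint 4: w + y = 11, and the others follow.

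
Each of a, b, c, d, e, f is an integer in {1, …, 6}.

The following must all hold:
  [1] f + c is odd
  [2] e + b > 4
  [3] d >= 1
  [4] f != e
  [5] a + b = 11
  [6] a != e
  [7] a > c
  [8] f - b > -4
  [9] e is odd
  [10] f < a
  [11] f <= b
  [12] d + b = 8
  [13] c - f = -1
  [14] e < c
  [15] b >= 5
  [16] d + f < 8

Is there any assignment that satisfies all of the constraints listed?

Try a = 5, b = 6, c = 2, d = 2, e = 1, f = 3.
Check constraint 2: e + b = 7; constraint 5: a + b = 11; constraint 8: f - b = -3. The remaining constraints are straightforward to verify.

Satisfiable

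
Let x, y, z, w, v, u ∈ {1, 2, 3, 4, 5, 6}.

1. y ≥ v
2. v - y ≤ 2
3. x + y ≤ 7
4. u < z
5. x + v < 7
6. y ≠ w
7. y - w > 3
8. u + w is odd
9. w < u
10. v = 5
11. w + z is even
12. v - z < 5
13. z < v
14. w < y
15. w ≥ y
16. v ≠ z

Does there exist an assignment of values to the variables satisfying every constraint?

Constraints 1, 4, 9, 13, and 15 give u < z, z < v, v ≤ y, y ≤ w, w < u. Chaining: u < z < v ≤ y ≤ w < u, which forces u < u — impossible.

Unsatisfiable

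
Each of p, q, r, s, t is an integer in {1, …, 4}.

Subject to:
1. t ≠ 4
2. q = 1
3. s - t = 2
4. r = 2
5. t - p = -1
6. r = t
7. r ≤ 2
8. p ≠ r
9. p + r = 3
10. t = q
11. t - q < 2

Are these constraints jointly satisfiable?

Constraint 4 fixes r = 2 and constraint 2 fixes q = 1. Constraints 6 and 10 give r = t = q, so r = q. But 2 ≠ 1 — contradiction.

Unsatisfiable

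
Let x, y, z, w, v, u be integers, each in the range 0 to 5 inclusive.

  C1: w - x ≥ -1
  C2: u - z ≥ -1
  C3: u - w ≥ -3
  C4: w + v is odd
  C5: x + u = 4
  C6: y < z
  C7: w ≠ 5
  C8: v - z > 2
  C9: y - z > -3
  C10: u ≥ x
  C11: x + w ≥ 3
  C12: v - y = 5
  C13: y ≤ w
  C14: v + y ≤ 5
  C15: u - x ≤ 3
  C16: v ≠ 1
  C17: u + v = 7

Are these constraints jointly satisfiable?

Satisfiable

One satisfying assignment is x = 2, y = 0, z = 1, w = 2, v = 5, u = 2.
For the less obvious constraints — constraint 1: w - x = 0; constraint 2: u - z = 1; constraint 3: u - w = 0 — and the others hold by inspection.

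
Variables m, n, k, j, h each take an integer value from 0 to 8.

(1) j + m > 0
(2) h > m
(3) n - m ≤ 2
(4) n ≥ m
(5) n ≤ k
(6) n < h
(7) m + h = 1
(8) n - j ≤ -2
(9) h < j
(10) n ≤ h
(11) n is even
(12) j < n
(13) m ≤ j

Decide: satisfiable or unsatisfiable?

Constraints 6, 9, and 12 give n < h, h < j, j < n. Chaining: n < h < j < n, which forces n < n — impossible.

Unsatisfiable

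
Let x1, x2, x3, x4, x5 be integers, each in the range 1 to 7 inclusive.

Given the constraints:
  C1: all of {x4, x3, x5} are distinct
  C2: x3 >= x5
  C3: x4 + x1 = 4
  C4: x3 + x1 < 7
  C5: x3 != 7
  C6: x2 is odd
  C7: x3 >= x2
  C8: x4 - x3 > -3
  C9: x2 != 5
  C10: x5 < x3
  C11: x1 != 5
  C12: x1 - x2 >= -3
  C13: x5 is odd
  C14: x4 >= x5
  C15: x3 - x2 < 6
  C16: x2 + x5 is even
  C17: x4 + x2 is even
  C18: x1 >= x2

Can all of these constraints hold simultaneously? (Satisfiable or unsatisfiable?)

The assignment x1 = 1, x2 = 1, x3 = 5, x4 = 3, x5 = 1 works:
  constraint 3 holds since x4 + x1 = 4.
  constraint 4 holds since x3 + x1 = 6.
  constraint 8 holds since x4 - x3 = -2.
The rest check out directly.

Satisfiable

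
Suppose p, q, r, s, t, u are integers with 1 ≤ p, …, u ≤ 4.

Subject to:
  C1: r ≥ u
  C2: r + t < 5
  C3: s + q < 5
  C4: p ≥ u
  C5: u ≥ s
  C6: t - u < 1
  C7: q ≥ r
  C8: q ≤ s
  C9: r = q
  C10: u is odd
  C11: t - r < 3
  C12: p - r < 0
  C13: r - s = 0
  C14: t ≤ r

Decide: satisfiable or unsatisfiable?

Constraints 4, 5, 7, 8, and 12 give s ≤ u, u ≤ p, p < r, r ≤ q, q ≤ s. Chaining: s ≤ u ≤ p < r ≤ q ≤ s, which forces s < s — impossible.

Unsatisfiable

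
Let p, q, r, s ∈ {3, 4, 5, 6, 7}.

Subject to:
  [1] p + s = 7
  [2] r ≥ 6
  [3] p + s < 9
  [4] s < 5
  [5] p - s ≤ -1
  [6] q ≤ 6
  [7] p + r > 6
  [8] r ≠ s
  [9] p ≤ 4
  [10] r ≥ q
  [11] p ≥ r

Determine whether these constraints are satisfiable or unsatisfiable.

From constraint 2: r ≥ 6. From constraints 9 and 11: r ≤ p and p ≤ 4, so r ≤ 4. But 4 < 6, so no value of r works.

Unsatisfiable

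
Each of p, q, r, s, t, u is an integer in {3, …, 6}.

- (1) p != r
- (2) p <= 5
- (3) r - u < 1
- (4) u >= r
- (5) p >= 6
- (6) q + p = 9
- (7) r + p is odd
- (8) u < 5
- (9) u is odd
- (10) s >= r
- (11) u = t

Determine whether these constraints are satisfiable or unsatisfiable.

From constraint 5: p ≥ 6. From constraint 2: p ≤ 5. But 5 < 6, so no value of p works.

Unsatisfiable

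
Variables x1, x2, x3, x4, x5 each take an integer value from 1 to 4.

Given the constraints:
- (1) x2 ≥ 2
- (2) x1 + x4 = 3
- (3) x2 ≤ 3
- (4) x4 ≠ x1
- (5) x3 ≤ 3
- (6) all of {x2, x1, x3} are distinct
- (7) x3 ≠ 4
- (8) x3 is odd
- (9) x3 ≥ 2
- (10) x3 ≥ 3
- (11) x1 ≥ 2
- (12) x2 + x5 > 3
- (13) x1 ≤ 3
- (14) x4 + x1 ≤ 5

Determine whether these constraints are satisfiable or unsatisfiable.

Unsatisfiable

Constraints 1, 3, 5, 9, 11, and 13 confine each of x2, x1, x3 to the 2 values {2, 3}.
Constraint 6 requires all 3 of them to be distinct, but only 2 values are available — impossible by the pigeonhole principle.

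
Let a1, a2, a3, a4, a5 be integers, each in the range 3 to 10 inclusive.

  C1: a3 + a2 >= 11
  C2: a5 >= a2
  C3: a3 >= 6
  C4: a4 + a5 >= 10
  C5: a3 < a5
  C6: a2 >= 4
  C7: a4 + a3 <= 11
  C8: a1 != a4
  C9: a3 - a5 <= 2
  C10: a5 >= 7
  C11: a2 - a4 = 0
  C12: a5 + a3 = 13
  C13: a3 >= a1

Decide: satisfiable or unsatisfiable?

One satisfying assignment is a1 = 6, a2 = 5, a3 = 6, a4 = 5, a5 = 7.
For the less obvious constraints — constraint 1: a3 + a2 = 11; constraint 4: a4 + a5 = 12; constraint 7: a4 + a3 = 11 — and the others hold by inspection.

Satisfiable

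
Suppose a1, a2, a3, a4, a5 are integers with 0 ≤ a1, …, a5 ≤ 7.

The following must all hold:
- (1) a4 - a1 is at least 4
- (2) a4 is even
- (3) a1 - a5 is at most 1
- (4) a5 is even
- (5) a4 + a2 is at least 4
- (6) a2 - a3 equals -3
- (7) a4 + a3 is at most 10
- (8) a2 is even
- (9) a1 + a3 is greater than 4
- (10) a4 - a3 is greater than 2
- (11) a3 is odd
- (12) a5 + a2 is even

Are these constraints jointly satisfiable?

Satisfiable

Try a1 = 2, a2 = 0, a3 = 3, a4 = 6, a5 = 2.
Check constraint 1: a4 - a1 = 4; constraint 3: a1 - a5 = 0; constraint 5: a4 + a2 = 6. The remaining constraints are straightforward to verify.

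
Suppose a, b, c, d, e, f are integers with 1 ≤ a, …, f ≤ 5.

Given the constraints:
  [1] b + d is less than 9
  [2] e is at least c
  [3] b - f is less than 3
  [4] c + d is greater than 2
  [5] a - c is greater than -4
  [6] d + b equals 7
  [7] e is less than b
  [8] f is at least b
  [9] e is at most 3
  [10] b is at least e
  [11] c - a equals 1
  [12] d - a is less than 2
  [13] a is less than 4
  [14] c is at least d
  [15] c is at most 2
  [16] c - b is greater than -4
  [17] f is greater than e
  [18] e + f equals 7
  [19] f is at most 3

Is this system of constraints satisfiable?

Unsatisfiable

From constraints 14 and 15: d ≤ c ≤ 2. From constraints 8 and 19: b ≤ f ≤ 3. Hence d + b ≤ 5. But constraint 6 requires d + b = 7, and 7 > 5. Contradiction.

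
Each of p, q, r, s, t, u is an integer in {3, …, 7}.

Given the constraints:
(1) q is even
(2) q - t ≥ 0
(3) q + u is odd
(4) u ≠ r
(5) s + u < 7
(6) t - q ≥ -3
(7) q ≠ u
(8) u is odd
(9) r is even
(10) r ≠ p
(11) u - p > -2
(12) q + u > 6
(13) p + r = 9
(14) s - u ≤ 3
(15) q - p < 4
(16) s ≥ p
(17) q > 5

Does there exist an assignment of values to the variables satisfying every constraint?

Satisfiable

Try p = 3, q = 6, r = 6, s = 3, t = 5, u = 3.
Check constraint 2: q - t = 1; constraint 5: s + u = 6; constraint 6: t - q = -1. The remaining constraints are straightforward to verify.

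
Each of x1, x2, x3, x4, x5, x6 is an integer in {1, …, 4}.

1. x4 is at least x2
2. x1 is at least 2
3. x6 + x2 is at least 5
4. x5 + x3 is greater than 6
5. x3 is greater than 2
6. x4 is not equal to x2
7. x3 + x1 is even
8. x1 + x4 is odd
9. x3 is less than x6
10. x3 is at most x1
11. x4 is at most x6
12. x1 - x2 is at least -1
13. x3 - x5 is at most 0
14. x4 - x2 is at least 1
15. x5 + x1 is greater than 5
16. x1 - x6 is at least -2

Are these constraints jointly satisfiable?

Satisfiable

One satisfying assignment is x1 = 3, x2 = 1, x3 = 3, x4 = 4, x5 = 4, x6 = 4.
For the less obvious constraints — constraint 3: x6 + x2 = 5; constraint 4: x5 + x3 = 7; constraint 12: x1 - x2 = 2 — and the others hold by inspection.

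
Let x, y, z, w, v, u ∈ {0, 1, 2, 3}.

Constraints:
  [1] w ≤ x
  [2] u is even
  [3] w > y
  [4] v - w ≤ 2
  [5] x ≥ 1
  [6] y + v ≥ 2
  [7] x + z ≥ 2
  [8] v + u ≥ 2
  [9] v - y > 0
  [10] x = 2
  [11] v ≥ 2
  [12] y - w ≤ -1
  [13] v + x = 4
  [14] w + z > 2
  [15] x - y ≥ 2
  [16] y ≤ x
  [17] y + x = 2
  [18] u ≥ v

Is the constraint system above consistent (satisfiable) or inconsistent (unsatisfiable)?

Satisfiable

Setting (x, y, z, w, v, u) = (2, 0, 1, 2, 2, 2) satisfies everything: constraint 4: v - w = 0; constraint 6: y + v = 2; constraint 7: x + z = 3, and the others follow.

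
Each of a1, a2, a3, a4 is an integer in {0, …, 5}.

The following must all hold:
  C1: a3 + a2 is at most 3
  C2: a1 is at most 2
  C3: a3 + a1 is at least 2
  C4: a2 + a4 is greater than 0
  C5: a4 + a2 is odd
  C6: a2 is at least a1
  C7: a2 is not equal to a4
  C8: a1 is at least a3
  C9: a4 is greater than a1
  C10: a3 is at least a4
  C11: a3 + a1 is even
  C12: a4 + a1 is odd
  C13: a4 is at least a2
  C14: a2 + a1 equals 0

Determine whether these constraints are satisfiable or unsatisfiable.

Constraints 8, 9, and 10 give a4 ≤ a3, a3 ≤ a1, a1 < a4. Chaining: a4 ≤ a3 ≤ a1 < a4, which forces a4 < a4 — impossible.

Unsatisfiable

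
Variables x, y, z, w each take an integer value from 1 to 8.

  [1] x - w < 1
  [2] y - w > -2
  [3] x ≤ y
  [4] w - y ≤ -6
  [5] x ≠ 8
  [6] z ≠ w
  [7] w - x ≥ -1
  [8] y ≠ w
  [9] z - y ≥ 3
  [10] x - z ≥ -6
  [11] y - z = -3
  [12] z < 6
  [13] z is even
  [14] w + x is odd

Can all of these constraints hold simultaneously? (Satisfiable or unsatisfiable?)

Unsatisfiable

Constraints 4, 7, 9, and 10 give y − w ≥ 6, w − x ≥ -1, x − z ≥ -6, z − y ≥ 3.
Adding all 4 inequalities: the left sides telescope to 0, and the right sides sum to 6 + (-1) + (-6) + 3 = 2. So 0 ≥ 2, which is false.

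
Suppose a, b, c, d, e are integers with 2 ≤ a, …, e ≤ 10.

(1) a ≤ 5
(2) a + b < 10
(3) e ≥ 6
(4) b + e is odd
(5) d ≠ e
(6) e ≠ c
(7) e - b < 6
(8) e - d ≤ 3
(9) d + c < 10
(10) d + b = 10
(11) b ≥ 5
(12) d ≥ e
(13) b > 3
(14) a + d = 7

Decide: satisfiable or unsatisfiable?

From constraints 3 and 12: d ≥ e ≥ 6. From constraint 11: b ≥ 5. Hence d + b ≥ 11. But constraint 10 requires d + b = 10, and 10 < 11. Contradiction.

Unsatisfiable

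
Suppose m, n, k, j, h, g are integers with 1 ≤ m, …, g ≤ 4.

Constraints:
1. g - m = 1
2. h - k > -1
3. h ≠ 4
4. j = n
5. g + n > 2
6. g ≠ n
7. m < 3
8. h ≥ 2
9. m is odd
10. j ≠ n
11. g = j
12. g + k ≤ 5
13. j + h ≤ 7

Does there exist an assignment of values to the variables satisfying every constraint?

Unsatisfiable

From constraints 4 and 11, g = j = n, so g = n. But constraint 6 says g ≠ n. Contradiction.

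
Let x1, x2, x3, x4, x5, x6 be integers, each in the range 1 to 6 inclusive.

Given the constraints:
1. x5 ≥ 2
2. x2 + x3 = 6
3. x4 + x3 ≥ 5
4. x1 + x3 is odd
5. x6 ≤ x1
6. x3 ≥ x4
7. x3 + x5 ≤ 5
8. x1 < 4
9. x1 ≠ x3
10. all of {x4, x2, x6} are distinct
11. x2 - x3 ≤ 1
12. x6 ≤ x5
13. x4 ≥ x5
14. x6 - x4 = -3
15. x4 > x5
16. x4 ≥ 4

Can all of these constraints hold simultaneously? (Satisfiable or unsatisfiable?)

Unsatisfiable

From constraints 6 and 16: x3 ≥ x4 ≥ 4. From constraint 1: x5 ≥ 2. Hence x3 + x5 ≥ 6. But constraint 7 requires x3 + x5 ≤ 5, and 5 < 6. Contradiction.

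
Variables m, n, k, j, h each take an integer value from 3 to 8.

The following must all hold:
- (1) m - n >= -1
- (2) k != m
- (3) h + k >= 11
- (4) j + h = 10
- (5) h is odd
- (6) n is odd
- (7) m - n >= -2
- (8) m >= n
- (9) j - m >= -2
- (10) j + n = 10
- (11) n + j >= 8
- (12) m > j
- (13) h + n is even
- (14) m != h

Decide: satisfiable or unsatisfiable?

Setting (m, n, k, j, h) = (6, 5, 7, 5, 5) satisfies everything: constraint 1: m - n = 1; constraint 3: h + k = 12; constraint 4: j + h = 10, and the others follow.

Satisfiable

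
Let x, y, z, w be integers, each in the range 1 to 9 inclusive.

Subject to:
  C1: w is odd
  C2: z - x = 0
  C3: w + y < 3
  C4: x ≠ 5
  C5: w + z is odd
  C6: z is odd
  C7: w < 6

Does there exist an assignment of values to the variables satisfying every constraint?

Unsatisfiable

Constraint 1 makes w odd and constraint 6 makes z odd, so w + z must be even. Constraint 5 says w + z is odd — contradiction.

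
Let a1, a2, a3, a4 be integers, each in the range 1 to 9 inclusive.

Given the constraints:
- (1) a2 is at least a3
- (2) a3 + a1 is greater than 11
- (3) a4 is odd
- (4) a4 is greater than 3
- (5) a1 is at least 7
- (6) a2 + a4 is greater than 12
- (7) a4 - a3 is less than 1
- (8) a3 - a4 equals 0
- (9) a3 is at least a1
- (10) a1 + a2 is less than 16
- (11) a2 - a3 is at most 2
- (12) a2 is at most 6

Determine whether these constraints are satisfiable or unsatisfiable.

From constraints 5 and 9: a3 ≥ a1 and a1 ≥ 7, so a3 ≥ 7. From constraints 1 and 12: a3 ≤ a2 and a2 ≤ 6, so a3 ≤ 6. But 6 < 7, so no value of a3 works.

Unsatisfiable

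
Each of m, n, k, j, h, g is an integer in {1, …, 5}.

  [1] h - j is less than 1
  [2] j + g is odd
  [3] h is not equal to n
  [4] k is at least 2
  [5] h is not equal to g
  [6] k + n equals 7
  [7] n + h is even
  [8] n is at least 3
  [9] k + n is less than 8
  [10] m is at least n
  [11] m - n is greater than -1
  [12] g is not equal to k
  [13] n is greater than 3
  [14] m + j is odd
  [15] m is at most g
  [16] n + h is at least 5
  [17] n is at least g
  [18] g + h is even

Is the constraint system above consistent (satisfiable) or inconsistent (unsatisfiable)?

Satisfiable

One satisfying assignment is m = 4, n = 4, k = 3, j = 3, h = 2, g = 4.
For the less obvious constraints — constraint 1: h - j = -1; constraint 6: k + n = 7; constraint 9: k + n = 7 — and the others hold by inspection.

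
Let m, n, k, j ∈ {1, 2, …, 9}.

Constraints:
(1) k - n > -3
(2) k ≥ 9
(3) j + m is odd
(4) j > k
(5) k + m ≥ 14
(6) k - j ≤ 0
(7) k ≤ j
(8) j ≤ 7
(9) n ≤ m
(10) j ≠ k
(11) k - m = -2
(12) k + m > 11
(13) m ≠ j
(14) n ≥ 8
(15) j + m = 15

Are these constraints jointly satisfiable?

Unsatisfiable

From constraints 2 and 7: j ≥ k ≥ 9. From constraints 9 and 14: m ≥ n ≥ 8. Hence j + m ≥ 17. But constraint 15 requires j + m = 15, and 15 < 17. Contradiction.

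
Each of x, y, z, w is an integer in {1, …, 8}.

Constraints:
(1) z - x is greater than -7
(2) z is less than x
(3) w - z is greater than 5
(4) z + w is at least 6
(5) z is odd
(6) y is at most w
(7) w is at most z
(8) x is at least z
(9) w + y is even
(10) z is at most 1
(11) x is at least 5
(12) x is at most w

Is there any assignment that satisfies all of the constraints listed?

Unsatisfiable

From constraints 11 and 12: w ≥ x and x ≥ 5, so w ≥ 5. From constraints 7 and 10: w ≤ z and z ≤ 1, so w ≤ 1. But 1 < 5, so no value of w works.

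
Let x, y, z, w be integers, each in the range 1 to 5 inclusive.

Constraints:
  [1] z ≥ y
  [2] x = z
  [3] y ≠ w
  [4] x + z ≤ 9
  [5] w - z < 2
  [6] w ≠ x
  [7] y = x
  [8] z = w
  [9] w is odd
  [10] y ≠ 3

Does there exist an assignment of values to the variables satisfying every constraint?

Unsatisfiable

From constraints 2, 7, and 8, y = x = z = w, so y = w. But constraint 3 says y ≠ w. Contradiction.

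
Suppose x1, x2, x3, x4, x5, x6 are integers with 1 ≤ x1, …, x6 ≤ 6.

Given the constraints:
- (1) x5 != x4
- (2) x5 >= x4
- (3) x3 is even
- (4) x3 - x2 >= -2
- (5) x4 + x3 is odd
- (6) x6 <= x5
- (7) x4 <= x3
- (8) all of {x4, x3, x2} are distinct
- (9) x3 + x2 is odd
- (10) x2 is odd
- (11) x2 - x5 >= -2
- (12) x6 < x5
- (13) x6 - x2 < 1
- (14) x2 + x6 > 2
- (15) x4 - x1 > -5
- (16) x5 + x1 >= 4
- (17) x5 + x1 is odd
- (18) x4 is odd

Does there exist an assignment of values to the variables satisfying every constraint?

One satisfying assignment is x1 = 3, x2 = 3, x3 = 2, x4 = 1, x5 = 2, x6 = 1.
For the less obvious constraints — constraint 4: x3 - x2 = -1; constraint 11: x2 - x5 = 1 — and the others hold by inspection.

Satisfiable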